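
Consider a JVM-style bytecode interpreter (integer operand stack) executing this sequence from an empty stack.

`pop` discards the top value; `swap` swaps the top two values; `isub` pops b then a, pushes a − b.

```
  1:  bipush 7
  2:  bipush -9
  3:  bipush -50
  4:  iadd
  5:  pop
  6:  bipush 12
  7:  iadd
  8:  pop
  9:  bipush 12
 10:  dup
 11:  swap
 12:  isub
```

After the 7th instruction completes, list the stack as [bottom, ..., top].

bipush 7   → 7
bipush -9  → 7 -9
bipush -50 → 7 -9 -50
iadd       → 7 -59
pop        → 7
bipush 12  → 7 12
iadd       → 19

[19]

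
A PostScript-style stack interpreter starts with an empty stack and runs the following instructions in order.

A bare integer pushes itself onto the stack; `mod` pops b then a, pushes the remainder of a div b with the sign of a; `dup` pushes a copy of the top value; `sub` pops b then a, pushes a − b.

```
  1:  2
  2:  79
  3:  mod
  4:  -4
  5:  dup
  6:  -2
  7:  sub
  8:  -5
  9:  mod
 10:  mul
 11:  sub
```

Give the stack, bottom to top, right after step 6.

2   -> [2]
79  -> [2, 79]
mod -> [2]
-4  -> [2, -4]
dup -> [2, -4, -4]
-2  -> [2, -4, -4, -2]

[2, -4, -4, -2]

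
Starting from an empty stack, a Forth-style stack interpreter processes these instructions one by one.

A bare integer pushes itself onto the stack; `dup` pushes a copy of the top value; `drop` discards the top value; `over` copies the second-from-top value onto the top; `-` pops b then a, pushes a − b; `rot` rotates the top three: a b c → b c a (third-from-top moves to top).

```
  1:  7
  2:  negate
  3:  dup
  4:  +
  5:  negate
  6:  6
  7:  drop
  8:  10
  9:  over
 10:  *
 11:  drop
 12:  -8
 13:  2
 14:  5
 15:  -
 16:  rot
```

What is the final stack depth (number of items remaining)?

7      -> [7]
negate -> [-7]
dup    -> [-7, -7]
+      -> [-14]
negate -> [14]
6      -> [14, 6]
drop   -> [14]
10     -> [14, 10]
over   -> [14, 10, 14]
*      -> [14, 140]
drop   -> [14]
-8     -> [14, -8]
2      -> [14, -8, 2]
5      -> [14, -8, 2, 5]
-      -> [14, -8, -3]
rot    -> [-8, -3, 14]

3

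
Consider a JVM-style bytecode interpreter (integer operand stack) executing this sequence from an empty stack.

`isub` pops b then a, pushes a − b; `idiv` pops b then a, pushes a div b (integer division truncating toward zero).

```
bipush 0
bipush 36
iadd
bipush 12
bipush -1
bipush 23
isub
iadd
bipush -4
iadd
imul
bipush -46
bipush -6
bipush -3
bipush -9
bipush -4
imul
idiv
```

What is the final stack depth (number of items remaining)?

bipush 0   : 0
bipush 36  : 0 36
iadd       : 36
bipush 12  : 36 12
bipush -1  : 36 12 -1
bipush 23  : 36 12 -1 23
isub       : 36 12 -24
iadd       : 36 -12
bipush -4  : 36 -12 -4
iadd       : 36 -16
imul       : -576
bipush -46 : -576 -46
bipush -6  : -576 -46 -6
bipush -3  : -576 -46 -6 -3
bipush -9  : -576 -46 -6 -3 -9
bipush -4  : -576 -46 -6 -3 -9 -4
imul       : -576 -46 -6 -3 36
idiv       : -576 -46 -6 0

4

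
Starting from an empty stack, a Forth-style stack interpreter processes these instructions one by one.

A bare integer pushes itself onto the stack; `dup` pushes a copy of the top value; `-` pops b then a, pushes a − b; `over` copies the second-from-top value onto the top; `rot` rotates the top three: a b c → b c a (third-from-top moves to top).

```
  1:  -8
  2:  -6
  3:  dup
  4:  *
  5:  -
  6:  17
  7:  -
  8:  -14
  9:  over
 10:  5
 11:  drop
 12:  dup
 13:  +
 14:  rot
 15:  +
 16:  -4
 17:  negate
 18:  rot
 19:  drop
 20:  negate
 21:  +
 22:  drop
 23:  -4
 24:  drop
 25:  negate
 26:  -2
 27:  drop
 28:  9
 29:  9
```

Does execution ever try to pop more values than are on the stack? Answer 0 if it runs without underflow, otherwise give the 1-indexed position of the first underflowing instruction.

25

-8     → [-8]
-6     → [-8, -6]
dup    → [-8, -6, -6]
*      → [-8, 36]
-      → [-44]
17     → [-44, 17]
-      → [-61]
-14    → [-61, -14]
over   → [-61, -14, -61]
5      → [-61, -14, -61, 5]
drop   → [-61, -14, -61]
dup    → [-61, -14, -61, -61]
+      → [-61, -14, -122]
rot    → [-14, -122, -61]
+      → [-14, -183]
-4     → [-14, -183, -4]
negate → [-14, -183, 4]
rot    → [-183, 4, -14]
drop   → [-183, 4]
negate → [-183, -4]
+      → [-187]
drop   → []
-4     → [-4]
drop   → []
negate  — needs 1 operand, stack has 0 → underflow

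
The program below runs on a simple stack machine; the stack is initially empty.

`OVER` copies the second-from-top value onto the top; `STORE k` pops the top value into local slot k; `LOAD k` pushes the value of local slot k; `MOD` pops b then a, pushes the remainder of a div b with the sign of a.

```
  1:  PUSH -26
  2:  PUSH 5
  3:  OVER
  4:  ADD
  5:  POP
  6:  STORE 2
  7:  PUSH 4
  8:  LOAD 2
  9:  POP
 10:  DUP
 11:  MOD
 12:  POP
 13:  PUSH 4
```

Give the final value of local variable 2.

-26

PUSH -26  -26
PUSH 5    -26 5
OVER      -26 5 -26
ADD       -26 -21
POP       -26
STORE 2   (empty)
PUSH 4    4
LOAD 2    4 -26
POP       4
DUP       4 4
MOD       0
POP       (empty)
PUSH 4    4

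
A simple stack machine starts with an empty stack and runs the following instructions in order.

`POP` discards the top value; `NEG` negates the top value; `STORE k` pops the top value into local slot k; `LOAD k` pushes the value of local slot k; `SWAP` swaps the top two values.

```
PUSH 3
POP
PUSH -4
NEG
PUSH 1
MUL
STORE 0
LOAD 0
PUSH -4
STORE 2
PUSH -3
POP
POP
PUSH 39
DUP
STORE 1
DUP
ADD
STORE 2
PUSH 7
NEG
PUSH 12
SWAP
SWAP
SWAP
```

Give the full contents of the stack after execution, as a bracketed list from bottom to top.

[12, -7]

PUSH 3   3
POP      (empty)
PUSH -4  -4
NEG      4
PUSH 1   4 1
MUL      4
STORE 0  (empty)
LOAD 0   4
PUSH -4  4 -4
STORE 2  4
PUSH -3  4 -3
POP      4
POP      (empty)
PUSH 39  39
DUP      39 39
STORE 1  39
DUP      39 39
ADD      78
STORE 2  (empty)
PUSH 7   7
NEG      -7
PUSH 12  -7 12
SWAP     12 -7
SWAP     -7 12
SWAP     12 -7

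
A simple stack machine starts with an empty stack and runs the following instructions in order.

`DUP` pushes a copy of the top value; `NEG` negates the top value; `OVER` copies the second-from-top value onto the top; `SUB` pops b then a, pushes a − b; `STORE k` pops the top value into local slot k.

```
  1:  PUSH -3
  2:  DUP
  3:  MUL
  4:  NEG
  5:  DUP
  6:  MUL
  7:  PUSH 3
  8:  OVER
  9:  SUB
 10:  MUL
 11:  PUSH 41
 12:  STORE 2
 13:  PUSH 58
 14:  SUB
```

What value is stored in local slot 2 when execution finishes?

41

PUSH -3  [-3]
DUP      [-3, -3]
MUL      [9]
NEG      [-9]
DUP      [-9, -9]
MUL      [81]
PUSH 3   [81, 3]
OVER     [81, 3, 81]
SUB      [81, -78]
MUL      [-6318]
PUSH 41  [-6318, 41]
STORE 2  [-6318]
PUSH 58  [-6318, 58]
SUB      [-6376]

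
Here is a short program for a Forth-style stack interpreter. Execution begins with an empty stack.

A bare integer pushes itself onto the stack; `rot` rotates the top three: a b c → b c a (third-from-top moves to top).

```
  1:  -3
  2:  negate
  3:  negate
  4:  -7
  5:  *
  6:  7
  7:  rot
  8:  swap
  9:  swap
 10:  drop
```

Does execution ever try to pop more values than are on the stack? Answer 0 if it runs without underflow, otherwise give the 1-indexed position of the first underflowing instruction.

-3     -> [-3]
negate -> [3]
negate -> [-3]
-7     -> [-3, -7]
*      -> [21]
7      -> [21, 7]
rot  — needs 3 operands, stack has 2 → underflow

7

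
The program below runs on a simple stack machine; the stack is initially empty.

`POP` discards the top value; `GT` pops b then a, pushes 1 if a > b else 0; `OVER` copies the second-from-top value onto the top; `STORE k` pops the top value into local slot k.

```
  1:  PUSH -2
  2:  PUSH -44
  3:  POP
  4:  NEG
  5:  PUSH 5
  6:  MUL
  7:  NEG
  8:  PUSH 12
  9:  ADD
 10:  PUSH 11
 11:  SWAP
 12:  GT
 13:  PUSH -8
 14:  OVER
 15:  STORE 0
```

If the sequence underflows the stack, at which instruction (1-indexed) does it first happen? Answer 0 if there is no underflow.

0

PUSH -2  → -2
PUSH -44 → -2 -44
POP      → -2
NEG      → 2
PUSH 5   → 2 5
MUL      → 10
NEG      → -10
PUSH 12  → -10 12
ADD      → 2
PUSH 11  → 2 11
SWAP     → 11 2
GT       → 1
PUSH -8  → 1 -8
OVER     → 1 -8 1
STORE 0  → 1 -8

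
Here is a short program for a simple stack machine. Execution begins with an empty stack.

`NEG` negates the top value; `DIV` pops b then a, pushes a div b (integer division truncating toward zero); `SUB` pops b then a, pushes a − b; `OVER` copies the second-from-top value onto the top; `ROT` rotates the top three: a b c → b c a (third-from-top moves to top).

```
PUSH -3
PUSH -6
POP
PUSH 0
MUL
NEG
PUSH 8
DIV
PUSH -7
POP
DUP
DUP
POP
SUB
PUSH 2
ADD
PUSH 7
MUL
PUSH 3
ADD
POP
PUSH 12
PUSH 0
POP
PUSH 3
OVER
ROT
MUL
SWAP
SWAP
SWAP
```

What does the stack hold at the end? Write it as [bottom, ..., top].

[144, 3]

PUSH -3 → -3
PUSH -6 → -3 -6
POP     → -3
PUSH 0  → -3 0
MUL     → 0
NEG     → 0
PUSH 8  → 0 8
DIV     → 0
PUSH -7 → 0 -7
POP     → 0
DUP     → 0 0
DUP     → 0 0 0
POP     → 0 0
SUB     → 0
PUSH 2  → 0 2
ADD     → 2
PUSH 7  → 2 7
MUL     → 14
PUSH 3  → 14 3
ADD     → 17
POP     → (empty)
PUSH 12 → 12
PUSH 0  → 12 0
POP     → 12
PUSH 3  → 12 3
OVER    → 12 3 12
ROT     → 3 12 12
MUL     → 3 144
SWAP    → 144 3
SWAP    → 3 144
SWAP    → 144 3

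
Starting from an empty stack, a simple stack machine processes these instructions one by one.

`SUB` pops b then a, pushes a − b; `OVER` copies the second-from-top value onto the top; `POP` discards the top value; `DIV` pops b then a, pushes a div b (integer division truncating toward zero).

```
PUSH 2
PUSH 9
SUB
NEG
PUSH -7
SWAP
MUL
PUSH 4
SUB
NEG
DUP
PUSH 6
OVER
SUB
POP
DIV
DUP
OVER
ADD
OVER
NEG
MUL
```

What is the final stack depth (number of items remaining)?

2

PUSH 2  -> 2
PUSH 9  -> 2 9
SUB     -> -7
NEG     -> 7
PUSH -7 -> 7 -7
SWAP    -> -7 7
MUL     -> -49
PUSH 4  -> -49 4
SUB     -> -53
NEG     -> 53
DUP     -> 53 53
PUSH 6  -> 53 53 6
OVER    -> 53 53 6 53
SUB     -> 53 53 -47
POP     -> 53 53
DIV     -> 1
DUP     -> 1 1
OVER    -> 1 1 1
ADD     -> 1 2
OVER    -> 1 2 1
NEG     -> 1 2 -1
MUL     -> 1 -2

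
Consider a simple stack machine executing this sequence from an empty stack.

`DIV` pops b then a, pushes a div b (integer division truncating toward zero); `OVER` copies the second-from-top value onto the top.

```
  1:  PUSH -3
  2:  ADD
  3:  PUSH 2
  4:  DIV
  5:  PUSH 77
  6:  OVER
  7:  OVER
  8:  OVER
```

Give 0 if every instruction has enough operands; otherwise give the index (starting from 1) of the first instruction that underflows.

2

PUSH -3 : [-3]
ADD  — needs 2 operands, stack has 1 → underflow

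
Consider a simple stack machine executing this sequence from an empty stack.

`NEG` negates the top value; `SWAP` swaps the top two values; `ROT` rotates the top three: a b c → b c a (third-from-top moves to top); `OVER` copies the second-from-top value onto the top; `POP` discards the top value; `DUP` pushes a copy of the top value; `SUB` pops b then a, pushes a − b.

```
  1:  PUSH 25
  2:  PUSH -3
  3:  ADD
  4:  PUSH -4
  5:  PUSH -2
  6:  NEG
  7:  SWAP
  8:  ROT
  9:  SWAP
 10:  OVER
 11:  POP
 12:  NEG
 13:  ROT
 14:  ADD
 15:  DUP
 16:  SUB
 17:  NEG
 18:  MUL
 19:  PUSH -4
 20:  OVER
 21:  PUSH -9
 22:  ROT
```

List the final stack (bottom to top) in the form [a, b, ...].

PUSH 25 → [25]
PUSH -3 → [25, -3]
ADD     → [22]
PUSH -4 → [22, -4]
PUSH -2 → [22, -4, -2]
NEG     → [22, -4, 2]
SWAP    → [22, 2, -4]
ROT     → [2, -4, 22]
SWAP    → [2, 22, -4]
OVER    → [2, 22, -4, 22]
POP     → [2, 22, -4]
NEG     → [2, 22, 4]
ROT     → [22, 4, 2]
ADD     → [22, 6]
DUP     → [22, 6, 6]
SUB     → [22, 0]
NEG     → [22, 0]
MUL     → [0]
PUSH -4 → [0, -4]
OVER    → [0, -4, 0]
PUSH -9 → [0, -4, 0, -9]
ROT     → [0, 0, -9, -4]

[0, 0, -9, -4]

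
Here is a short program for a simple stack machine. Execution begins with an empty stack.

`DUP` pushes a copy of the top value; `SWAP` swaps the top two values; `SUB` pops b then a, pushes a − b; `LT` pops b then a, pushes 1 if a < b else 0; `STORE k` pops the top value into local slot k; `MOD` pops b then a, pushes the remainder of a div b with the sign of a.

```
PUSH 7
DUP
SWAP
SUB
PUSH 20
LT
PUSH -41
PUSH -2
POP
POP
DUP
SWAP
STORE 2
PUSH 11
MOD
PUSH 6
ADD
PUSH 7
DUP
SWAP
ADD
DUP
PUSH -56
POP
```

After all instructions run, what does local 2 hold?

PUSH 7    7
DUP       7 7
SWAP      7 7
SUB       0
PUSH 20   0 20
LT        1
PUSH -41  1 -41
PUSH -2   1 -41 -2
POP       1 -41
POP       1
DUP       1 1
SWAP      1 1
STORE 2   1
PUSH 11   1 11
MOD       1
PUSH 6    1 6
ADD       7
PUSH 7    7 7
DUP       7 7 7
SWAP      7 7 7
ADD       7 14
DUP       7 14 14
PUSH -56  7 14 14 -56
POP       7 14 14

1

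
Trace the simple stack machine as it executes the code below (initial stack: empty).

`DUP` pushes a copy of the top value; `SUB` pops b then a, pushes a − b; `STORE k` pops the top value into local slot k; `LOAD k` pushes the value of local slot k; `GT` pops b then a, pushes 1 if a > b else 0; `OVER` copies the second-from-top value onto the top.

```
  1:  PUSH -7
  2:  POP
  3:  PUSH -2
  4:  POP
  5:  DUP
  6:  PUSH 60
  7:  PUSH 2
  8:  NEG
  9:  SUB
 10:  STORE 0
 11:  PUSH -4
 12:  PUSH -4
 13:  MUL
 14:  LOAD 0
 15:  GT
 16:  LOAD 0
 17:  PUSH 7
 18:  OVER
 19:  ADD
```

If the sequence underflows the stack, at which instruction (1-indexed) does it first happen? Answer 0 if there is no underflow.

PUSH -7 : -7
POP     : (empty)
PUSH -2 : -2
POP     : (empty)
DUP  — needs 1 operand, stack has 0 → underflow

5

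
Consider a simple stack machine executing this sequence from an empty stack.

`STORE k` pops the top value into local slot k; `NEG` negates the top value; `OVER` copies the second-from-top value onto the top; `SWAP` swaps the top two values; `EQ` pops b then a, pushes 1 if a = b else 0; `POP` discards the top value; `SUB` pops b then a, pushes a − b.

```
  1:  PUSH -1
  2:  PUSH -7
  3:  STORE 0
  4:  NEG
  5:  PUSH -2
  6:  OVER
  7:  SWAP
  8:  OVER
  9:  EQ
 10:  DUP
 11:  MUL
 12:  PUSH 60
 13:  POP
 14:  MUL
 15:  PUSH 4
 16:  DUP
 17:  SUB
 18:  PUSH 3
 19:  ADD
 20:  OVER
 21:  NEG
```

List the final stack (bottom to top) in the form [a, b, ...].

[1, 0, 3, 0]

PUSH -1 : -1
PUSH -7 : -1 -7
STORE 0 : -1
NEG     : 1
PUSH -2 : 1 -2
OVER    : 1 -2 1
SWAP    : 1 1 -2
OVER    : 1 1 -2 1
EQ      : 1 1 0
DUP     : 1 1 0 0
MUL     : 1 1 0
PUSH 60 : 1 1 0 60
POP     : 1 1 0
MUL     : 1 0
PUSH 4  : 1 0 4
DUP     : 1 0 4 4
SUB     : 1 0 0
PUSH 3  : 1 0 0 3
ADD     : 1 0 3
OVER    : 1 0 3 0
NEG     : 1 0 3 0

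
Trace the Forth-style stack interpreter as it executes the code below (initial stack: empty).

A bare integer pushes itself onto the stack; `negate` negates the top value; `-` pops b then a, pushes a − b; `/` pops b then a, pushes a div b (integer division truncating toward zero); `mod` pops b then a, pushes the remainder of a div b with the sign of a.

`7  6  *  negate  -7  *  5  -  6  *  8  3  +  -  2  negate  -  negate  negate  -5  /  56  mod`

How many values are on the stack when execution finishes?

1

7      → [7]
6      → [7, 6]
*      → [42]
negate → [-42]
-7     → [-42, -7]
*      → [294]
5      → [294, 5]
-      → [289]
6      → [289, 6]
*      → [1734]
8      → [1734, 8]
3      → [1734, 8, 3]
+      → [1734, 11]
-      → [1723]
2      → [1723, 2]
negate → [1723, -2]
-      → [1725]
negate → [-1725]
negate → [1725]
-5     → [1725, -5]
/      → [-345]
56     → [-345, 56]
mod    → [-9]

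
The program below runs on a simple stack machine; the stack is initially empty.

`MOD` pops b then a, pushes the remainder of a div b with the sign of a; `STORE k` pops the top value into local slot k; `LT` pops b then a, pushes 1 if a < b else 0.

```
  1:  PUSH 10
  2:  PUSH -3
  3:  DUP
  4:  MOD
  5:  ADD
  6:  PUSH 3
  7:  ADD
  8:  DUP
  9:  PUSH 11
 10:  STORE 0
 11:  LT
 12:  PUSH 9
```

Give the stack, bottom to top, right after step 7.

PUSH 10  10
PUSH -3  10 -3
DUP      10 -3 -3
MOD      10 0
ADD      10
PUSH 3   10 3
ADD      13

[13]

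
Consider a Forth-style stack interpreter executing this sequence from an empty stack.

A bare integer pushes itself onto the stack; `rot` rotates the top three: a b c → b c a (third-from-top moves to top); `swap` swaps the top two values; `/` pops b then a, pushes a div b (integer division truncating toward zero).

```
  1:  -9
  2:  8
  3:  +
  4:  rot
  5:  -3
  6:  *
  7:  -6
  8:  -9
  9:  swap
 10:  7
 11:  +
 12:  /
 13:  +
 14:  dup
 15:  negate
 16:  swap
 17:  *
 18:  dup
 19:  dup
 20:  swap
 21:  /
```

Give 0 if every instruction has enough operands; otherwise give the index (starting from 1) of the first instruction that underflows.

-9  [-9]
8   [-9, 8]
+   [-1]
rot  — needs 3 operands, stack has 1 → underflow

4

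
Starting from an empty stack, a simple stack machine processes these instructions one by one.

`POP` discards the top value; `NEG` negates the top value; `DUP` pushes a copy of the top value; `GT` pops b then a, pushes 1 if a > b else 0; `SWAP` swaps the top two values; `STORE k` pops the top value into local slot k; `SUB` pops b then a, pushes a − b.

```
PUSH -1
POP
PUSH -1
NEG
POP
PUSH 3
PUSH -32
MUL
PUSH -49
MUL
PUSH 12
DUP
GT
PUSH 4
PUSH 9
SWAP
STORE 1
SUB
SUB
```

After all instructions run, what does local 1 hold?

4

PUSH -1   -1
POP       (empty)
PUSH -1   -1
NEG       1
POP       (empty)
PUSH 3    3
PUSH -32  3 -32
MUL       -96
PUSH -49  -96 -49
MUL       4704
PUSH 12   4704 12
DUP       4704 12 12
GT        4704 0
PUSH 4    4704 0 4
PUSH 9    4704 0 4 9
SWAP      4704 0 9 4
STORE 1   4704 0 9
SUB       4704 -9
SUB       4713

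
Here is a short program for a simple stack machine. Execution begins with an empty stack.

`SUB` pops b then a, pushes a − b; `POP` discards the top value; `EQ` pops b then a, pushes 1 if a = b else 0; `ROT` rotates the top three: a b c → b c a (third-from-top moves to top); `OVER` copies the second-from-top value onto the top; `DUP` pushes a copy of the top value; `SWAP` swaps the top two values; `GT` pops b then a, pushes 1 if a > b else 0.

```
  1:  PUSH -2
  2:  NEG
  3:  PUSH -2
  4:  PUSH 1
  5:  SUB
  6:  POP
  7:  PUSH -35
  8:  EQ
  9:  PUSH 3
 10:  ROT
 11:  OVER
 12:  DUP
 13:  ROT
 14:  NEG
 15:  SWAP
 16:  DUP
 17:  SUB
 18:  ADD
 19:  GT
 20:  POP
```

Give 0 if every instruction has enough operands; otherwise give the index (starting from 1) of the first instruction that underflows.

10

PUSH -2  -> -2
NEG      -> 2
PUSH -2  -> 2 -2
PUSH 1   -> 2 -2 1
SUB      -> 2 -3
POP      -> 2
PUSH -35 -> 2 -35
EQ       -> 0
PUSH 3   -> 0 3
ROT  — needs 3 operands, stack has 2 → underflow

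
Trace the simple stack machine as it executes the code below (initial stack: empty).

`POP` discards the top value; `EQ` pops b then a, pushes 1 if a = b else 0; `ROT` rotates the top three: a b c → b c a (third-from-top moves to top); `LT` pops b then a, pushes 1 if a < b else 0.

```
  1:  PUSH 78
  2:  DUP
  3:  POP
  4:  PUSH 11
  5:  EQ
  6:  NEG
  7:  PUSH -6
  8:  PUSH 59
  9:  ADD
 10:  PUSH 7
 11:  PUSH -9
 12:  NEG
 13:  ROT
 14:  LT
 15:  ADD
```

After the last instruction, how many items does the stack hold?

PUSH 78 -> [78]
DUP     -> [78, 78]
POP     -> [78]
PUSH 11 -> [78, 11]
EQ      -> [0]
NEG     -> [0]
PUSH -6 -> [0, -6]
PUSH 59 -> [0, -6, 59]
ADD     -> [0, 53]
PUSH 7  -> [0, 53, 7]
PUSH -9 -> [0, 53, 7, -9]
NEG     -> [0, 53, 7, 9]
ROT     -> [0, 7, 9, 53]
LT      -> [0, 7, 1]
ADD     -> [0, 8]

2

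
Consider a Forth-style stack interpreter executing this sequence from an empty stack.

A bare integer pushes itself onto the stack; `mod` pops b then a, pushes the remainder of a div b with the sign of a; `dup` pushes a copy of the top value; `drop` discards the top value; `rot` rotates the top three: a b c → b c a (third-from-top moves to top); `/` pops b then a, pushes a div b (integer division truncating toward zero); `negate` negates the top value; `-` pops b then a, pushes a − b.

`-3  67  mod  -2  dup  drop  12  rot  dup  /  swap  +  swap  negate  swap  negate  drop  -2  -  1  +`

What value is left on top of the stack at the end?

5

-3      -3
67      -3 67
mod     -3
-2      -3 -2
dup     -3 -2 -2
drop    -3 -2
12      -3 -2 12
rot     -2 12 -3
dup     -2 12 -3 -3
/       -2 12 1
swap    -2 1 12
+       -2 13
swap    13 -2
negate  13 2
swap    2 13
negate  2 -13
drop    2
-2      2 -2
-       4
1       4 1
+       5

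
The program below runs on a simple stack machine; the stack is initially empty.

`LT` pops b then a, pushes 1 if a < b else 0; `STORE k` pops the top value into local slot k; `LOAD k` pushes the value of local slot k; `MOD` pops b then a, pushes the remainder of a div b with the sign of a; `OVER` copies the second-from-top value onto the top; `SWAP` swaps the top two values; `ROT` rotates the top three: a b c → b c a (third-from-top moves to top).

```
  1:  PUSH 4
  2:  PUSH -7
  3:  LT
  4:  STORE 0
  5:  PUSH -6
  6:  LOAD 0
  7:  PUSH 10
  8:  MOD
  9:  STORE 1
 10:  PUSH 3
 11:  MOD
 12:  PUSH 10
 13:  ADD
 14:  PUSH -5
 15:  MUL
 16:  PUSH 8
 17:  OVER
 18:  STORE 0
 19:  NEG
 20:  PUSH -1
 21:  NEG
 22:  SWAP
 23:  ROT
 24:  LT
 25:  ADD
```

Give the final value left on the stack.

1

PUSH 4  → [4]
PUSH -7 → [4, -7]
LT      → [0]
STORE 0 → []
PUSH -6 → [-6]
LOAD 0  → [-6, 0]
PUSH 10 → [-6, 0, 10]
MOD     → [-6, 0]
STORE 1 → [-6]
PUSH 3  → [-6, 3]
MOD     → [0]
PUSH 10 → [0, 10]
ADD     → [10]
PUSH -5 → [10, -5]
MUL     → [-50]
PUSH 8  → [-50, 8]
OVER    → [-50, 8, -50]
STORE 0 → [-50, 8]
NEG     → [-50, -8]
PUSH -1 → [-50, -8, -1]
NEG     → [-50, -8, 1]
SWAP    → [-50, 1, -8]
ROT     → [1, -8, -50]
LT      → [1, 0]
ADD     → [1]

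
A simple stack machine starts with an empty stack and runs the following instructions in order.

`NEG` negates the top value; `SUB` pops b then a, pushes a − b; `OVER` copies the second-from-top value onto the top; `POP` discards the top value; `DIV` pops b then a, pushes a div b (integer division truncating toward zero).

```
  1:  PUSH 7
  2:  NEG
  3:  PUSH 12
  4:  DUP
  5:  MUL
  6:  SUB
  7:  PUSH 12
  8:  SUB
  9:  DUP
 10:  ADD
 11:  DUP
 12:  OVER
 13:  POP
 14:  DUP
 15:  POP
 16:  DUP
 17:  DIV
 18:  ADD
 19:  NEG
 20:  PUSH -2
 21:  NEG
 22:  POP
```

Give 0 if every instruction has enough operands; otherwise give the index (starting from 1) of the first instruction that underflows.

0

PUSH 7  -> [7]
NEG     -> [-7]
PUSH 12 -> [-7, 12]
DUP     -> [-7, 12, 12]
MUL     -> [-7, 144]
SUB     -> [-151]
PUSH 12 -> [-151, 12]
SUB     -> [-163]
DUP     -> [-163, -163]
ADD     -> [-326]
DUP     -> [-326, -326]
OVER    -> [-326, -326, -326]
POP     -> [-326, -326]
DUP     -> [-326, -326, -326]
POP     -> [-326, -326]
DUP     -> [-326, -326, -326]
DIV     -> [-326, 1]
ADD     -> [-325]
NEG     -> [325]
PUSH -2 -> [325, -2]
NEG     -> [325, 2]
POP     -> [325]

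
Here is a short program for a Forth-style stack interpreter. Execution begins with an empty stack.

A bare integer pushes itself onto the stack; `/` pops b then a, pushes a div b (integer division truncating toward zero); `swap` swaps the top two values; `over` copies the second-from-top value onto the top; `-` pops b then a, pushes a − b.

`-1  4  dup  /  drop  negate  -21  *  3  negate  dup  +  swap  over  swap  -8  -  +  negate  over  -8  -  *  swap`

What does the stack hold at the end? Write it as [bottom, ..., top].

[38, -6]

-1     -> -1
4      -> -1 4
dup    -> -1 4 4
/      -> -1 1
drop   -> -1
negate -> 1
-21    -> 1 -21
*      -> -21
3      -> -21 3
negate -> -21 -3
dup    -> -21 -3 -3
+      -> -21 -6
swap   -> -6 -21
over   -> -6 -21 -6
swap   -> -6 -6 -21
-8     -> -6 -6 -21 -8
-      -> -6 -6 -13
+      -> -6 -19
negate -> -6 19
over   -> -6 19 -6
-8     -> -6 19 -6 -8
-      -> -6 19 2
*      -> -6 38
swap   -> 38 -6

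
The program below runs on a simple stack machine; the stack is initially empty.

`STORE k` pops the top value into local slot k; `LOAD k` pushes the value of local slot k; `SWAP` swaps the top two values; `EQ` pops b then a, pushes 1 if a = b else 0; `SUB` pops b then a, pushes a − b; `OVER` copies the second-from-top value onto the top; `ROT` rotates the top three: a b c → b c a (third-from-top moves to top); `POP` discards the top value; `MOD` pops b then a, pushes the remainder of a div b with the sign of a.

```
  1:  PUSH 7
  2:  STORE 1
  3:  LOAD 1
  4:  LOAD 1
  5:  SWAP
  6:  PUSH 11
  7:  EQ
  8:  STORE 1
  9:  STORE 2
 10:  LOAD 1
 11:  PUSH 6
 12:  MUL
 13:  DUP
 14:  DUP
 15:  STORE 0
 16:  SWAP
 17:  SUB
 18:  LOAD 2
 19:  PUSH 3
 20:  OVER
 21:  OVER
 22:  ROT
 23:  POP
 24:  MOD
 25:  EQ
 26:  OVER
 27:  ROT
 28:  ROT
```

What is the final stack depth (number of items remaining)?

PUSH 7  : [7]
STORE 1 : []
LOAD 1  : [7]
LOAD 1  : [7, 7]
SWAP    : [7, 7]
PUSH 11 : [7, 7, 11]
EQ      : [7, 0]
STORE 1 : [7]
STORE 2 : []
LOAD 1  : [0]
PUSH 6  : [0, 6]
MUL     : [0]
DUP     : [0, 0]
DUP     : [0, 0, 0]
STORE 0 : [0, 0]
SWAP    : [0, 0]
SUB     : [0]
LOAD 2  : [0, 7]
PUSH 3  : [0, 7, 3]
OVER    : [0, 7, 3, 7]
OVER    : [0, 7, 3, 7, 3]
ROT     : [0, 7, 7, 3, 3]
POP     : [0, 7, 7, 3]
MOD     : [0, 7, 1]
EQ      : [0, 0]
OVER    : [0, 0, 0]
ROT     : [0, 0, 0]
ROT     : [0, 0, 0]

3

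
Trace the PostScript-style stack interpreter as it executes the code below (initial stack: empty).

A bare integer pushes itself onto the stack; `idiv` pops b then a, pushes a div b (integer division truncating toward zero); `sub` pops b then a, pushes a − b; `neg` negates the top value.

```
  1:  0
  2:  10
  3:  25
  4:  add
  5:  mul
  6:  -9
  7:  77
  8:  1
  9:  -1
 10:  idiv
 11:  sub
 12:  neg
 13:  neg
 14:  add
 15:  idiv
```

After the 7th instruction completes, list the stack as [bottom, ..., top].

0   : [0]
10  : [0, 10]
25  : [0, 10, 25]
add : [0, 35]
mul : [0]
-9  : [0, -9]
77  : [0, -9, 77]

[0, -9, 77]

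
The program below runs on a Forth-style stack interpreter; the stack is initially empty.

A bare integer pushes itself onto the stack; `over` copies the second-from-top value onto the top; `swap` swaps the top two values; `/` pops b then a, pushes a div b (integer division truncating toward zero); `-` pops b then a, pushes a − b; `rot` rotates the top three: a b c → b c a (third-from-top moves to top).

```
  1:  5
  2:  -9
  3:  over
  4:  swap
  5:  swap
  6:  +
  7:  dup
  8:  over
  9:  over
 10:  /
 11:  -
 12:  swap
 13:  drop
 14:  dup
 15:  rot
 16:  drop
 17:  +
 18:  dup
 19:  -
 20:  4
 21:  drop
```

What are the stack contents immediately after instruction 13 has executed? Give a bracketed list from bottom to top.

5    → [5]
-9   → [5, -9]
over → [5, -9, 5]
swap → [5, 5, -9]
swap → [5, -9, 5]
+    → [5, -4]
dup  → [5, -4, -4]
over → [5, -4, -4, -4]
over → [5, -4, -4, -4, -4]
/    → [5, -4, -4, 1]
-    → [5, -4, -5]
swap → [5, -5, -4]
drop → [5, -5]

[5, -5]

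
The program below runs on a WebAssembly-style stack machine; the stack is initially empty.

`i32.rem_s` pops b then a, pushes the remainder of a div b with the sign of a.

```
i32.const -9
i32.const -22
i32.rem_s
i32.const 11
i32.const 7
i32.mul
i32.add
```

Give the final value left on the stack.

68

i32.const -9  -> -9
i32.const -22 -> -9 -22
i32.rem_s     -> -9
i32.const 11  -> -9 11
i32.const 7   -> -9 11 7
i32.mul       -> -9 77
i32.add       -> 68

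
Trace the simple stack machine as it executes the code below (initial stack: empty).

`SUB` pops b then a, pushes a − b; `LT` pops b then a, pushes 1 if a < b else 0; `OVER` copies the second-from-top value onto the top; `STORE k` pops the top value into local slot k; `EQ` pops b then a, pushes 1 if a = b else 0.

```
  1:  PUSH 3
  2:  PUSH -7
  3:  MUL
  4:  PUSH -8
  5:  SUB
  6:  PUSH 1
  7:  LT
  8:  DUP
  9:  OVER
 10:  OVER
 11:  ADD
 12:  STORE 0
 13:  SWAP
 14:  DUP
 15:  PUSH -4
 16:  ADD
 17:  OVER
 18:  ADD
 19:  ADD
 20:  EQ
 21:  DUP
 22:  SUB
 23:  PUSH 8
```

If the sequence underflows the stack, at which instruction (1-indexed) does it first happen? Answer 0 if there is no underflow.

PUSH 3  -> 3
PUSH -7 -> 3 -7
MUL     -> -21
PUSH -8 -> -21 -8
SUB     -> -13
PUSH 1  -> -13 1
LT      -> 1
DUP     -> 1 1
OVER    -> 1 1 1
OVER    -> 1 1 1 1
ADD     -> 1 1 2
STORE 0 -> 1 1
SWAP    -> 1 1
DUP     -> 1 1 1
PUSH -4 -> 1 1 1 -4
ADD     -> 1 1 -3
OVER    -> 1 1 -3 1
ADD     -> 1 1 -2
ADD     -> 1 -1
EQ      -> 0
DUP     -> 0 0
SUB     -> 0
PUSH 8  -> 0 8

0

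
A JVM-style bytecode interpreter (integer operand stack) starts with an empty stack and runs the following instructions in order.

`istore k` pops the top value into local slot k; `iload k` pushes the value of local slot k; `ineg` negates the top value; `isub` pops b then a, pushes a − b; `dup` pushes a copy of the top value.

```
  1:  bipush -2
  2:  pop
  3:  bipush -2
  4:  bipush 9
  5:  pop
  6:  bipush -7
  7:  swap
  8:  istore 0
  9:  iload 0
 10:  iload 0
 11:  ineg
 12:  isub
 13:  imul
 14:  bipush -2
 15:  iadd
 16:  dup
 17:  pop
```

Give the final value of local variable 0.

bipush -2 : -2
pop       : (empty)
bipush -2 : -2
bipush 9  : -2 9
pop       : -2
bipush -7 : -2 -7
swap      : -7 -2
istore 0  : -7
iload 0   : -7 -2
iload 0   : -7 -2 -2
ineg      : -7 -2 2
isub      : -7 -4
imul      : 28
bipush -2 : 28 -2
iadd      : 26
dup       : 26 26
pop       : 26

-2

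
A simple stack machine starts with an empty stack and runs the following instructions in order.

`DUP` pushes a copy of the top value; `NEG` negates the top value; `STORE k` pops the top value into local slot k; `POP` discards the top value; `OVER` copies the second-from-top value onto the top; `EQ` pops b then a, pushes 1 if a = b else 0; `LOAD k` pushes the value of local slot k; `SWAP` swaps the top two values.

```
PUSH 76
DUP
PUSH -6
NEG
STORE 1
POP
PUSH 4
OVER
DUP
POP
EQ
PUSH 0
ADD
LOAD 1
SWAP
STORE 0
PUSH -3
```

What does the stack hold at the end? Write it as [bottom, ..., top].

PUSH 76  76
DUP      76 76
PUSH -6  76 76 -6
NEG      76 76 6
STORE 1  76 76
POP      76
PUSH 4   76 4
OVER     76 4 76
DUP      76 4 76 76
POP      76 4 76
EQ       76 0
PUSH 0   76 0 0
ADD      76 0
LOAD 1   76 0 6
SWAP     76 6 0
STORE 0  76 6
PUSH -3  76 6 -3

[76, 6, -3]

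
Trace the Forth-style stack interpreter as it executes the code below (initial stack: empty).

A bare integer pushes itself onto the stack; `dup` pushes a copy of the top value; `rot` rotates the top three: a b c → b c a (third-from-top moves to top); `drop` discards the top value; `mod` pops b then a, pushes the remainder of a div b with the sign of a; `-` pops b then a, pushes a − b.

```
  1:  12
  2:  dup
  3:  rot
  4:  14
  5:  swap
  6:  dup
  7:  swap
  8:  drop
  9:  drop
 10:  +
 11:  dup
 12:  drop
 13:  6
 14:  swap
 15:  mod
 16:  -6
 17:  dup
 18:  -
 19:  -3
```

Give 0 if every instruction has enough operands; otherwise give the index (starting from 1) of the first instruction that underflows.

12  : [12]
dup : [12, 12]
rot  — needs 3 operands, stack has 2 → underflow

3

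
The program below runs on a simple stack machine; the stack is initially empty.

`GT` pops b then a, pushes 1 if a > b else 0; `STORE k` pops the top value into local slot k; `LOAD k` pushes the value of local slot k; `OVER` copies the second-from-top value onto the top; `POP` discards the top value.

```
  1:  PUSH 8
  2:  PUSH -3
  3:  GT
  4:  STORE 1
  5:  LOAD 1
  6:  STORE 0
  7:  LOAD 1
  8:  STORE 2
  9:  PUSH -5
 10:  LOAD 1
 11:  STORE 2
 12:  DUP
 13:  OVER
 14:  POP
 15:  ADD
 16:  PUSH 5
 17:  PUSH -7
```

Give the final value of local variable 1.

PUSH 8  -> 8
PUSH -3 -> 8 -3
GT      -> 1
STORE 1 -> (empty)
LOAD 1  -> 1
STORE 0 -> (empty)
LOAD 1  -> 1
STORE 2 -> (empty)
PUSH -5 -> -5
LOAD 1  -> -5 1
STORE 2 -> -5
DUP     -> -5 -5
OVER    -> -5 -5 -5
POP     -> -5 -5
ADD     -> -10
PUSH 5  -> -10 5
PUSH -7 -> -10 5 -7

1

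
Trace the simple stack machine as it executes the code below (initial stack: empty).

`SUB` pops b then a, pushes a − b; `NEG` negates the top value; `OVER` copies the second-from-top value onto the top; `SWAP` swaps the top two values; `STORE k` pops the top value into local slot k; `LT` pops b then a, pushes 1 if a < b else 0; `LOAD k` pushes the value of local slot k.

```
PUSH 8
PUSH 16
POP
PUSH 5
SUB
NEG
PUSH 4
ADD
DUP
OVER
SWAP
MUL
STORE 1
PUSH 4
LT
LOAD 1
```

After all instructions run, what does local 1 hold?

PUSH 8  → [8]
PUSH 16 → [8, 16]
POP     → [8]
PUSH 5  → [8, 5]
SUB     → [3]
NEG     → [-3]
PUSH 4  → [-3, 4]
ADD     → [1]
DUP     → [1, 1]
OVER    → [1, 1, 1]
SWAP    → [1, 1, 1]
MUL     → [1, 1]
STORE 1 → [1]
PUSH 4  → [1, 4]
LT      → [1]
LOAD 1  → [1, 1]

1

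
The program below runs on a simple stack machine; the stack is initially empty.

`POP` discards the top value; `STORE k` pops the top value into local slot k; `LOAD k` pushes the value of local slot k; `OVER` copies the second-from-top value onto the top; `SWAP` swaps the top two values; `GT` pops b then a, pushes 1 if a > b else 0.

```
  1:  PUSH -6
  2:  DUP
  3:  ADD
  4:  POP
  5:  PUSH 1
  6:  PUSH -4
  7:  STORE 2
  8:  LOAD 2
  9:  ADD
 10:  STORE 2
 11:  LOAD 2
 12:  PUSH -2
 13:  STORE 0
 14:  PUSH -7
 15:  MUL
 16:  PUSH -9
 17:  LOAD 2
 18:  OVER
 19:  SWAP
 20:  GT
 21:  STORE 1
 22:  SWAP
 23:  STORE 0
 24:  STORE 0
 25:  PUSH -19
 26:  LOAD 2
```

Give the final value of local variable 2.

-3

PUSH -6  : [-6]
DUP      : [-6, -6]
ADD      : [-12]
POP      : []
PUSH 1   : [1]
PUSH -4  : [1, -4]
STORE 2  : [1]
LOAD 2   : [1, -4]
ADD      : [-3]
STORE 2  : []
LOAD 2   : [-3]
PUSH -2  : [-3, -2]
STORE 0  : [-3]
PUSH -7  : [-3, -7]
MUL      : [21]
PUSH -9  : [21, -9]
LOAD 2   : [21, -9, -3]
OVER     : [21, -9, -3, -9]
SWAP     : [21, -9, -9, -3]
GT       : [21, -9, 0]
STORE 1  : [21, -9]
SWAP     : [-9, 21]
STORE 0  : [-9]
STORE 0  : []
PUSH -19 : [-19]
LOAD 2   : [-19, -3]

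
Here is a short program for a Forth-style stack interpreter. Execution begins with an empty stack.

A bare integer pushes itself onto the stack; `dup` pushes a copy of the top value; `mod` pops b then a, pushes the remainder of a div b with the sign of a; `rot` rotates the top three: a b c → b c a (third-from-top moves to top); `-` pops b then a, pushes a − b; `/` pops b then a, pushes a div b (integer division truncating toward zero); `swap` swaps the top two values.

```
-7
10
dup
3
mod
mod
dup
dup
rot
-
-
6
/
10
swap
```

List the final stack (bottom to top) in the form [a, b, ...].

-7   : -7
10   : -7 10
dup  : -7 10 10
3    : -7 10 10 3
mod  : -7 10 1
mod  : -7 0
dup  : -7 0 0
dup  : -7 0 0 0
rot  : -7 0 0 0
-    : -7 0 0
-    : -7 0
6    : -7 0 6
/    : -7 0
10   : -7 0 10
swap : -7 10 0

[-7, 10, 0]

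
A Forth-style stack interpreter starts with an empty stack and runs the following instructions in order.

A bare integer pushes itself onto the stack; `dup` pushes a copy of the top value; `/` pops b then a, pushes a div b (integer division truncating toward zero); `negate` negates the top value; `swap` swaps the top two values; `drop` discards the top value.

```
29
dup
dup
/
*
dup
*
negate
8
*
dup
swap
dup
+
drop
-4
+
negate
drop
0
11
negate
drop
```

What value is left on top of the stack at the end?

29     → [29]
dup    → [29, 29]
dup    → [29, 29, 29]
/      → [29, 1]
*      → [29]
dup    → [29, 29]
*      → [841]
negate → [-841]
8      → [-841, 8]
*      → [-6728]
dup    → [-6728, -6728]
swap   → [-6728, -6728]
dup    → [-6728, -6728, -6728]
+      → [-6728, -13456]
drop   → [-6728]
-4     → [-6728, -4]
+      → [-6732]
negate → [6732]
drop   → []
0      → [0]
11     → [0, 11]
negate → [0, -11]
drop   → [0]

0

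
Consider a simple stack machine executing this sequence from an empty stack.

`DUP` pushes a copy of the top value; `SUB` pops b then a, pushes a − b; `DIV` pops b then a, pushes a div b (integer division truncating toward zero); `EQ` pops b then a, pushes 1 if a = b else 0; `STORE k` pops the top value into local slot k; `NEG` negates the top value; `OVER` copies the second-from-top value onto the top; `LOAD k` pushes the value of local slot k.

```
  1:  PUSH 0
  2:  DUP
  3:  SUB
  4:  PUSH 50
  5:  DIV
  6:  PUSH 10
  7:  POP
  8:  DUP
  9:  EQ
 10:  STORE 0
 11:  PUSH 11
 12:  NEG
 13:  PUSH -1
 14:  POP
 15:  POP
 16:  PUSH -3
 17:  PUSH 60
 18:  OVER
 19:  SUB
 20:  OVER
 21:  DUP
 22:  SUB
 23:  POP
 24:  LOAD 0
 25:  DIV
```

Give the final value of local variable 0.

1

PUSH 0   0
DUP      0 0
SUB      0
PUSH 50  0 50
DIV      0
PUSH 10  0 10
POP      0
DUP      0 0
EQ       1
STORE 0  (empty)
PUSH 11  11
NEG      -11
PUSH -1  -11 -1
POP      -11
POP      (empty)
PUSH -3  -3
PUSH 60  -3 60
OVER     -3 60 -3
SUB      -3 63
OVER     -3 63 -3
DUP      -3 63 -3 -3
SUB      -3 63 0
POP      -3 63
LOAD 0   -3 63 1
DIV      -3 63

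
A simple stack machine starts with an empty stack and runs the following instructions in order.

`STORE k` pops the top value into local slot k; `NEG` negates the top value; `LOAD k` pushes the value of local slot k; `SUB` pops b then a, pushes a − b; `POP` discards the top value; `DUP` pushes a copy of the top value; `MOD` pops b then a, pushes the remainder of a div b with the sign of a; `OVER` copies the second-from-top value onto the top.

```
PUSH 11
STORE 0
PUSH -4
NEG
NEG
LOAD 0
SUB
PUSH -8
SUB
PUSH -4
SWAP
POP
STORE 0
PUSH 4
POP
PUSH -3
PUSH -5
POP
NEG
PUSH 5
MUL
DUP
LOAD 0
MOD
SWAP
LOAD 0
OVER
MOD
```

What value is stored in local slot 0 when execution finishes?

PUSH 11  [11]
STORE 0  []
PUSH -4  [-4]
NEG      [4]
NEG      [-4]
LOAD 0   [-4, 11]
SUB      [-15]
PUSH -8  [-15, -8]
SUB      [-7]
PUSH -4  [-7, -4]
SWAP     [-4, -7]
POP      [-4]
STORE 0  []
PUSH 4   [4]
POP      []
PUSH -3  [-3]
PUSH -5  [-3, -5]
POP      [-3]
NEG      [3]
PUSH 5   [3, 5]
MUL      [15]
DUP      [15, 15]
LOAD 0   [15, 15, -4]
MOD      [15, 3]
SWAP     [3, 15]
LOAD 0   [3, 15, -4]
OVER     [3, 15, -4, 15]
MOD      [3, 15, -4]

-4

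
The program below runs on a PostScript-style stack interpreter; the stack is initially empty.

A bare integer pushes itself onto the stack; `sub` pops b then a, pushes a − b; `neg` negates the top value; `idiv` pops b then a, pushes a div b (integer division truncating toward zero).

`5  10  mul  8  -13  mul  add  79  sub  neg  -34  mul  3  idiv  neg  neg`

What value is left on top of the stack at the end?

-1507

5    : [5]
10   : [5, 10]
mul  : [50]
8    : [50, 8]
-13  : [50, 8, -13]
mul  : [50, -104]
add  : [-54]
79   : [-54, 79]
sub  : [-133]
neg  : [133]
-34  : [133, -34]
mul  : [-4522]
3    : [-4522, 3]
idiv : [-1507]
neg  : [1507]
neg  : [-1507]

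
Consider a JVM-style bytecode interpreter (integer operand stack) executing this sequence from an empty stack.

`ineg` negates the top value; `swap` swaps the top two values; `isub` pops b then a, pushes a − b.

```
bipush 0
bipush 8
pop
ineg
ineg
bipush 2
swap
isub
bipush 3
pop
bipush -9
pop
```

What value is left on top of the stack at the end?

2

bipush 0  -> 0
bipush 8  -> 0 8
pop       -> 0
ineg      -> 0
ineg      -> 0
bipush 2  -> 0 2
swap      -> 2 0
isub      -> 2
bipush 3  -> 2 3
pop       -> 2
bipush -9 -> 2 -9
pop       -> 2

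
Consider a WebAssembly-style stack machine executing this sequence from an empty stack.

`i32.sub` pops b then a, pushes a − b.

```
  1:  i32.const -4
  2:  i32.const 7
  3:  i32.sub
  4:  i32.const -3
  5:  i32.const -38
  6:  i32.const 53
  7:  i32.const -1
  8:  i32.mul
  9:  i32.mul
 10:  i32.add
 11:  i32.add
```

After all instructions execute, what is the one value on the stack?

i32.const -4  : -4
i32.const 7   : -4 7
i32.sub       : -11
i32.const -3  : -11 -3
i32.const -38 : -11 -3 -38
i32.const 53  : -11 -3 -38 53
i32.const -1  : -11 -3 -38 53 -1
i32.mul       : -11 -3 -38 -53
i32.mul       : -11 -3 2014
i32.add       : -11 2011
i32.add       : 2000

2000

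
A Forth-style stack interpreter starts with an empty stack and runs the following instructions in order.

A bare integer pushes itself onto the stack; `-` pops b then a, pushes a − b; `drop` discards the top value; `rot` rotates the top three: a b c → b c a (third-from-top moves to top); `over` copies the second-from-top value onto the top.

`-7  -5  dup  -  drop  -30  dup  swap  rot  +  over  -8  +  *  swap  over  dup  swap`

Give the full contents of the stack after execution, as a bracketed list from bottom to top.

-7    [-7]
-5    [-7, -5]
dup   [-7, -5, -5]
-     [-7, 0]
drop  [-7]
-30   [-7, -30]
dup   [-7, -30, -30]
swap  [-7, -30, -30]
rot   [-30, -30, -7]
+     [-30, -37]
over  [-30, -37, -30]
-8    [-30, -37, -30, -8]
+     [-30, -37, -38]
*     [-30, 1406]
swap  [1406, -30]
over  [1406, -30, 1406]
dup   [1406, -30, 1406, 1406]
swap  [1406, -30, 1406, 1406]

[1406, -30, 1406, 1406]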